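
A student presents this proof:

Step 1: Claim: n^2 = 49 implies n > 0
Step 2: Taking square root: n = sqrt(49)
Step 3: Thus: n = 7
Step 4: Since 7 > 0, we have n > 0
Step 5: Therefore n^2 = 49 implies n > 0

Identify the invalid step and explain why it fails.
Step 2: Taking square root: n = sqrt(49)

Step 2 takes the square root and assumes the positive root only. The equation n^2 = 49 actually has two solutions: n = 7 and n = -7. The proof silently assumes n > 0 without justification, then uses this assumption to conclude n > 0, which is circular. The counterexample n = -7 shows the claim is false.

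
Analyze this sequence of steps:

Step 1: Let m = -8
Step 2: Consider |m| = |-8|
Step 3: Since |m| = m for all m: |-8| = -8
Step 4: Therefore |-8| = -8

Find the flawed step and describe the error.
Step 3: Since |m| = m for all m: |-8| = -8

Step 3 incorrectly states that |m| = m for all m. The correct definition is |m| = m when m >= 0, and |m| = -m when m < 0. Since -8 < 0, we have |-8| = -(-8) = 8, not -8.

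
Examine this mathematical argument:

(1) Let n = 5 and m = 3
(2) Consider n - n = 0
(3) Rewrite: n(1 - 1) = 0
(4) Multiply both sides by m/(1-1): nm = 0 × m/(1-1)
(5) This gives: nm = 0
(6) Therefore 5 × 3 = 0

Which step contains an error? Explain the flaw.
Step 4: Multiply both sides by m/(1-1): nm = 0 × m/(1-1)

Step 4 multiplies both sides by m/(1-1). However, 1-1 = 0, so this is multiplication by m/0, which is undefined. We cannot multiply by an undefined expression.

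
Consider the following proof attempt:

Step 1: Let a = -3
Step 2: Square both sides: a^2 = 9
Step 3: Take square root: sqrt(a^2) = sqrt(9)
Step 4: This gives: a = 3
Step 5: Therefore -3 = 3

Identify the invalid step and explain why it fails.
Step 4: This gives: a = 3

Step 4 incorrectly states that sqrt(a^2) = a. The correct identity is sqrt(a^2) = |a|. Since a = -3 < 0, we have sqrt(a^2) = |-3| = 3, not a = -3.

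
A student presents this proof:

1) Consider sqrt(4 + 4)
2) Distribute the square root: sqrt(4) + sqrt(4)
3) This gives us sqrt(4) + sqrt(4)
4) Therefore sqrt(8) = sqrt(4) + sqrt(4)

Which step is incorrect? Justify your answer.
Step 2: Distribute the square root: sqrt(4) + sqrt(4)

Step 2 incorrectly 'distributes' the square root over addition. The square root function does not distribute: sqrt(a + b) ≠ sqrt(a) + sqrt(b). In fact, sqrt(4 + 4) = sqrt(8) ≈ 2.8284, while sqrt(4) + sqrt(4) ≈ 4.0000.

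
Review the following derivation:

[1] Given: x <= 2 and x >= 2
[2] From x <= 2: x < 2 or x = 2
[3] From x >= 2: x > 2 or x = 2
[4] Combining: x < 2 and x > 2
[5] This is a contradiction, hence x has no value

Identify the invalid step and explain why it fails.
Step 4: Combining: x < 2 and x > 2

Step 4 incorrectly combines the conditions. From x <= 2 and x >= 2, the intersection is x = 2. The error treats the 'or' cases as 'and' requirements. The correct conclusion is that x = 2 is the unique solution, not that no solution exists.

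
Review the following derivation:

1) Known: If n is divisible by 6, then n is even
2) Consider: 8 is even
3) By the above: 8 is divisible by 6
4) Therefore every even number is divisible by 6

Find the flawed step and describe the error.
Step 3: By the above: 8 is divisible by 6

Step 3 commits the fallacy of affirming the consequent. The known fact 'divisible by 6 → even' does NOT imply 'even → divisible by 6'. That would be the converse, which is false. For example, 8 is even but 8 ÷ 6 = 1.33, which is not an integer.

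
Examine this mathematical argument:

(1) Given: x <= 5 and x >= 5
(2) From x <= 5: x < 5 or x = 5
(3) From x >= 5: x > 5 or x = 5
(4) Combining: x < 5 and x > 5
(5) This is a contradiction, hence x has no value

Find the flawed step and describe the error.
Step 4: Combining: x < 5 and x > 5

Step 4 incorrectly combines the conditions. From x <= 5 and x >= 5, the intersection is x = 5. The error treats the 'or' cases as 'and' requirements. The correct conclusion is that x = 5 is the unique solution, not that no solution exists.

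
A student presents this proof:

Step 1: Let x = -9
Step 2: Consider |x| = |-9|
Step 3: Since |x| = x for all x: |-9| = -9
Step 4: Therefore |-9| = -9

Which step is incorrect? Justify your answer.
Step 3: Since |x| = x for all x: |-9| = -9

Step 3 incorrectly states that |x| = x for all x. The correct definition is |x| = x when x >= 0, and |x| = -x when x < 0. Since -9 < 0, we have |-9| = -(-9) = 9, not -9.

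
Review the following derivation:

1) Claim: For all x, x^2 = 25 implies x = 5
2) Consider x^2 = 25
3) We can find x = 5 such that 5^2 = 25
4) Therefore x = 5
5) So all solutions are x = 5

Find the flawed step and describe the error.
Step 4: Therefore x = 5

Step 4 incorrectly concludes that x = 5 is the only solution. The proof shows that x = 5 is A solution (existence), but does not show it is the ONLY solution (uniqueness). In fact, x = -5 is also a solution since (-5)^2 = 25. Finding one solution doesn't prove there are no others.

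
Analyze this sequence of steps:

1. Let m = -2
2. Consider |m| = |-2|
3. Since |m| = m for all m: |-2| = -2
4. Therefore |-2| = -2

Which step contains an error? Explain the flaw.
Step 3: Since |m| = m for all m: |-2| = -2

Step 3 incorrectly states that |m| = m for all m. The correct definition is |m| = m when m >= 0, and |m| = -m when m < 0. Since -2 < 0, we have |-2| = -(-2) = 2, not -2.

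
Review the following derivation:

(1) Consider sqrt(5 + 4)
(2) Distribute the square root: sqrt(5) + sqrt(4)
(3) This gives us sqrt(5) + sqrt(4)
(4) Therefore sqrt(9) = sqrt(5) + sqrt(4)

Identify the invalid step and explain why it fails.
Step 2: Distribute the square root: sqrt(5) + sqrt(4)

Step 2 incorrectly 'distributes' the square root over addition. The square root function does not distribute: sqrt(a + b) ≠ sqrt(a) + sqrt(b). In fact, sqrt(5 + 4) = sqrt(9) ≈ 3.0000, while sqrt(5) + sqrt(4) ≈ 4.2361.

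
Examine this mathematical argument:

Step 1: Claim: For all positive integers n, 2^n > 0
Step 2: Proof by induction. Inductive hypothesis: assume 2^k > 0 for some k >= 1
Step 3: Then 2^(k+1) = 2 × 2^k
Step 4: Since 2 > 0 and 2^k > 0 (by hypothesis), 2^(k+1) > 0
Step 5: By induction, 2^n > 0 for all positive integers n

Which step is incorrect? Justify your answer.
Step 5: By induction, 2^n > 0 for all positive integers n

Step 5 concludes the proof by induction, but no base case was ever established. A valid induction proof requires: (1) a base case proving 2^1 > 0, and (2) an inductive step showing IF 2^k > 0 THEN 2^(k+1) > 0. Steps 2-4 correctly establish the inductive step, but without the base case the conclusion in step 5 does not follow.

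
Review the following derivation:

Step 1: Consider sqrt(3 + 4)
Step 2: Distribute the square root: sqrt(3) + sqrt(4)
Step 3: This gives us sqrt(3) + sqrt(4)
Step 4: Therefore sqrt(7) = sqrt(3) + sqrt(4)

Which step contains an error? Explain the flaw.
Step 2: Distribute the square root: sqrt(3) + sqrt(4)

Step 2 incorrectly 'distributes' the square root over addition. The square root function does not distribute: sqrt(a + b) ≠ sqrt(a) + sqrt(b). In fact, sqrt(3 + 4) = sqrt(7) ≈ 2.6458, while sqrt(3) + sqrt(4) ≈ 3.7321.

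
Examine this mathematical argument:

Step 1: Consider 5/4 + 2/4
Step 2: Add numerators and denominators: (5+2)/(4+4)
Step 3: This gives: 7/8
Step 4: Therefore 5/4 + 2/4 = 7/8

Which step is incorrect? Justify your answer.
Step 2: Add numerators and denominators: (5+2)/(4+4)

Step 2 incorrectly adds fractions by separately adding numerators and denominators. This is wrong. The correct method requires a common denominator: 5/4 + 2/4 = (5×4 + 2×4)/(4×4) = 28/16 = 7/4. The method used gives 7/8, which is different.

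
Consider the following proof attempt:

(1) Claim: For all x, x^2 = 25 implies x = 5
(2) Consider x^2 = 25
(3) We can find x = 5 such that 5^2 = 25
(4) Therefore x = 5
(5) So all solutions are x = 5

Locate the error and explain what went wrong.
Step 4: Therefore x = 5

Step 4 incorrectly concludes that x = 5 is the only solution. The proof shows that x = 5 is A solution (existence), but does not show it is the ONLY solution (uniqueness). In fact, x = -5 is also a solution since (-5)^2 = 25. Finding one solution doesn't prove there are no others.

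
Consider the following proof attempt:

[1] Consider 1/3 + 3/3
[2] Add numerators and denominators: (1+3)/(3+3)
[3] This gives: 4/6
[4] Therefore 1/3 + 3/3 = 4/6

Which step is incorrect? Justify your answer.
Step 2: Add numerators and denominators: (1+3)/(3+3)

Step 2 incorrectly adds fractions by separately adding numerators and denominators. This is wrong. The correct method requires a common denominator: 1/3 + 3/3 = (1×3 + 3×3)/(3×3) = 12/9 = 4/3. The method used gives 4/6, which is different.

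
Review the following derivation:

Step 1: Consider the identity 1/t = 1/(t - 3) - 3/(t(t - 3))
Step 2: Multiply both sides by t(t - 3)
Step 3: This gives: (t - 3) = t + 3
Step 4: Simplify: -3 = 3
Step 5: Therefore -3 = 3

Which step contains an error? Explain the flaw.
Step 3: This gives: (t - 3) = t + 3

Step 3 makes a sign error when clearing denominators. Multiplying -3/(t(t - 3)) by t(t - 3) gives -3, not +3. The correct result is (t - 3) = t - 3, which is trivially true, not (t - 3) = t + 3. (Step 1 is a valid identity: 1/(t - 3) - 3/(t(t - 3)) = (t - 3)/(t(t - 3)) = 1/t.)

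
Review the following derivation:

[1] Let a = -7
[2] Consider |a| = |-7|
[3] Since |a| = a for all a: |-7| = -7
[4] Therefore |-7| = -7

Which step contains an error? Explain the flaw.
Step 3: Since |a| = a for all a: |-7| = -7

Step 3 incorrectly states that |a| = a for all a. The correct definition is |a| = a when a >= 0, and |a| = -a when a < 0. Since -7 < 0, we have |-7| = -(-7) = 7, not -7.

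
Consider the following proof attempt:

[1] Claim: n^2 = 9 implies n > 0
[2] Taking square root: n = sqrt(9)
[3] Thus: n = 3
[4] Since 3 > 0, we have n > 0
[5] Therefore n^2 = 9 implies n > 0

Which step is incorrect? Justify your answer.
Step 2: Taking square root: n = sqrt(9)

Step 2 takes the square root and assumes the positive root only. The equation n^2 = 9 actually has two solutions: n = 3 and n = -3. The proof silently assumes n > 0 without justification, then uses this assumption to conclude n > 0, which is circular. The counterexample n = -3 shows the claim is false.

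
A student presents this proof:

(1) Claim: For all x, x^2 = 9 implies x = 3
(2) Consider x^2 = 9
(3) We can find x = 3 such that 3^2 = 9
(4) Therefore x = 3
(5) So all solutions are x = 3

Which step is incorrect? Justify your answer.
Step 4: Therefore x = 3

Step 4 incorrectly concludes that x = 3 is the only solution. The proof shows that x = 3 is A solution (existence), but does not show it is the ONLY solution (uniqueness). In fact, x = -3 is also a solution since (-3)^2 = 9. Finding one solution doesn't prove there are no others.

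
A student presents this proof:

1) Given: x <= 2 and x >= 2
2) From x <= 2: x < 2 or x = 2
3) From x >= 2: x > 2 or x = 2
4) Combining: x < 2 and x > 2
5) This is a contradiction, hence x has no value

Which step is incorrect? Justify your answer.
Step 4: Combining: x < 2 and x > 2

Step 4 incorrectly combines the conditions. From x <= 2 and x >= 2, the intersection is x = 2. The error treats the 'or' cases as 'and' requirements. The correct conclusion is that x = 2 is the unique solution, not that no solution exists.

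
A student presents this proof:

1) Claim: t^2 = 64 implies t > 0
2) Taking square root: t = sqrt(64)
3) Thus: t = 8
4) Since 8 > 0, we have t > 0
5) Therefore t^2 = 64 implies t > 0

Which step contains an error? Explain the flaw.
Step 2: Taking square root: t = sqrt(64)

Step 2 takes the square root and assumes the positive root only. The equation t^2 = 64 actually has two solutions: t = 8 and t = -8. The proof silently assumes t > 0 without justification, then uses this assumption to conclude t > 0, which is circular. The counterexample t = -8 shows the claim is false.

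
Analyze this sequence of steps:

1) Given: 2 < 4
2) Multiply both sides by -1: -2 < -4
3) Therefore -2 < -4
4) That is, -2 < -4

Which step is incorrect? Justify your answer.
Step 2: Multiply both sides by -1: -2 < -4

Step 2 multiplies both sides by -1 but fails to reverse the inequality sign. When multiplying (or dividing) an inequality by a negative number, the direction must be reversed. Since 2 < 4, we should get -2 > -4, i.e., -2 > -4.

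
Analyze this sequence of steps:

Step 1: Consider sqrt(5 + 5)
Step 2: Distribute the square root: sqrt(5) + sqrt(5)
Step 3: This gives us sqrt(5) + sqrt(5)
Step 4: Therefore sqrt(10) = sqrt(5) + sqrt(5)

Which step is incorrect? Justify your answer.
Step 2: Distribute the square root: sqrt(5) + sqrt(5)

Step 2 incorrectly 'distributes' the square root over addition. The square root function does not distribute: sqrt(a + b) ≠ sqrt(a) + sqrt(b). In fact, sqrt(5 + 5) = sqrt(10) ≈ 3.1623, while sqrt(5) + sqrt(5) ≈ 4.4721.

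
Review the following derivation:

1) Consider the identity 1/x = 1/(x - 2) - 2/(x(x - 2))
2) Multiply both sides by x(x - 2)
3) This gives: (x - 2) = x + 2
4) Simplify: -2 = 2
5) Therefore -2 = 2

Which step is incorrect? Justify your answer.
Step 3: This gives: (x - 2) = x + 2

Step 3 makes a sign error when clearing denominators. Multiplying -2/(x(x - 2)) by x(x - 2) gives -2, not +2. The correct result is (x - 2) = x - 2, which is trivially true, not (x - 2) = x + 2. (Step 1 is a valid identity: 1/(x - 2) - 2/(x(x - 2)) = (x - 2)/(x(x - 2)) = 1/x.)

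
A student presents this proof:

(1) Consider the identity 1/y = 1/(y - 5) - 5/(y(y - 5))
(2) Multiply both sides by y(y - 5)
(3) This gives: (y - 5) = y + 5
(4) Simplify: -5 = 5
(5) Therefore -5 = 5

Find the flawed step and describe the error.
Step 3: This gives: (y - 5) = y + 5

Step 3 makes a sign error when clearing denominators. Multiplying -5/(y(y - 5)) by y(y - 5) gives -5, not +5. The correct result is (y - 5) = y - 5, which is trivially true, not (y - 5) = y + 5. (Step 1 is a valid identity: 1/(y - 5) - 5/(y(y - 5)) = (y - 5)/(y(y - 5)) = 1/y.)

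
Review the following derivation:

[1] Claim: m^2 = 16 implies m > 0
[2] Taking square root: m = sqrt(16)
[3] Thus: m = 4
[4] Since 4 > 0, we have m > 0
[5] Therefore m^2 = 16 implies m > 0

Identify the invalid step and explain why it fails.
Step 2: Taking square root: m = sqrt(16)

Step 2 takes the square root and assumes the positive root only. The equation m^2 = 16 actually has two solutions: m = 4 and m = -4. The proof silently assumes m > 0 without justification, then uses this assumption to conclude m > 0, which is circular. The counterexample m = -4 shows the claim is false.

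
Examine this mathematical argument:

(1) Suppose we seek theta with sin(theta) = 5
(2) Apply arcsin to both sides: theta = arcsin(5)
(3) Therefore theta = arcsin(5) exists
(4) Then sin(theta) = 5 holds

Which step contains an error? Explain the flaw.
Step 2: Apply arcsin to both sides: theta = arcsin(5)

Step 2 applies arcsin to 5. However, arcsin(x) is only defined for x in [-1, 1] because sin(theta) can only produce values in that range. Since |5| > 1, arcsin(5) is undefined. There is no angle whose sine equals 5.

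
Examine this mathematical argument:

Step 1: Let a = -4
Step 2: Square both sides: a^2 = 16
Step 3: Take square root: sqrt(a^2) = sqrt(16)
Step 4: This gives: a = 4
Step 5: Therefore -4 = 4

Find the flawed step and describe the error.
Step 4: This gives: a = 4

Step 4 incorrectly states that sqrt(a^2) = a. The correct identity is sqrt(a^2) = |a|. Since a = -4 < 0, we have sqrt(a^2) = |-4| = 4, not a = -4.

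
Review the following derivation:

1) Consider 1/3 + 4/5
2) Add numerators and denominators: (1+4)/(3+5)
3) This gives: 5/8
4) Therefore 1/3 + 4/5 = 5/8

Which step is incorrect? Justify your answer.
Step 2: Add numerators and denominators: (1+4)/(3+5)

Step 2 incorrectly adds fractions by separately adding numerators and denominators. This is wrong. The correct method requires a common denominator: 1/3 + 4/5 = (1×5 + 4×3)/(3×5) = 17/15 = 17/15. The method used gives 5/8, which is different.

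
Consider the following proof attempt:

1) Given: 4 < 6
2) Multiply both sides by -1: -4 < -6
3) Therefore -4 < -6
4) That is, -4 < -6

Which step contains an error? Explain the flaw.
Step 2: Multiply both sides by -1: -4 < -6

Step 2 multiplies both sides by -1 but fails to reverse the inequality sign. When multiplying (or dividing) an inequality by a negative number, the direction must be reversed. Since 4 < 6, we should get -4 > -6, i.e., -4 > -6.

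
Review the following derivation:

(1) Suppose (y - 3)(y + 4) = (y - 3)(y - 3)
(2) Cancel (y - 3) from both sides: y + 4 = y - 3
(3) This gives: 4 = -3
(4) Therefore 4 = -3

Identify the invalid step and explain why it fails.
Step 2: Cancel (y - 3) from both sides: y + 4 = y - 3

Step 2 cancels (y - 3) from both sides. This is only valid if (y - 3) ≠ 0, i.e., y ≠ 3. When y = 3, both sides equal zero regardless of the other factors. The correct approach requires considering y = 3 as a separate case.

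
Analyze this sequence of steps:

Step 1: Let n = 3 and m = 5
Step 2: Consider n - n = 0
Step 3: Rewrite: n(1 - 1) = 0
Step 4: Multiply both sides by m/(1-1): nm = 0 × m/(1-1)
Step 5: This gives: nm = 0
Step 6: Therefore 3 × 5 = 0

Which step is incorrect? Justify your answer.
Step 4: Multiply both sides by m/(1-1): nm = 0 × m/(1-1)

Step 4 multiplies both sides by m/(1-1). However, 1-1 = 0, so this is multiplication by m/0, which is undefined. We cannot multiply by an undefined expression.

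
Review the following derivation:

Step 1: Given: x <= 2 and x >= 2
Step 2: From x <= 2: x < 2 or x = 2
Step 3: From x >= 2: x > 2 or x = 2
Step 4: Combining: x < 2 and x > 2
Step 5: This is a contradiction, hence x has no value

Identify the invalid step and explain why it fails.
Step 4: Combining: x < 2 and x > 2

Step 4 incorrectly combines the conditions. From x <= 2 and x >= 2, the intersection is x = 2. The error treats the 'or' cases as 'and' requirements. The correct conclusion is that x = 2 is the unique solution, not that no solution exists.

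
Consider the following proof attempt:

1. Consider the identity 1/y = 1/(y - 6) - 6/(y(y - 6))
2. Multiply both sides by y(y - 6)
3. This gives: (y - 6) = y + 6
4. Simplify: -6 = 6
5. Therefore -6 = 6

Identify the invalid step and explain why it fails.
Step 3: This gives: (y - 6) = y + 6

Step 3 makes a sign error when clearing denominators. Multiplying -6/(y(y - 6)) by y(y - 6) gives -6, not +6. The correct result is (y - 6) = y - 6, which is trivially true, not (y - 6) = y + 6. (Step 1 is a valid identity: 1/(y - 6) - 6/(y(y - 6)) = (y - 6)/(y(y - 6)) = 1/y.)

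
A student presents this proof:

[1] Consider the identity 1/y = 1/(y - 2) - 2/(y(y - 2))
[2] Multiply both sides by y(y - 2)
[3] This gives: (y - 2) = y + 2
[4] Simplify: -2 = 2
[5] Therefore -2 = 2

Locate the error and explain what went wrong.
Step 3: This gives: (y - 2) = y + 2

Step 3 makes a sign error when clearing denominators. Multiplying -2/(y(y - 2)) by y(y - 2) gives -2, not +2. The correct result is (y - 2) = y - 2, which is trivially true, not (y - 2) = y + 2. (Step 1 is a valid identity: 1/(y - 2) - 2/(y(y - 2)) = (y - 2)/(y(y - 2)) = 1/y.)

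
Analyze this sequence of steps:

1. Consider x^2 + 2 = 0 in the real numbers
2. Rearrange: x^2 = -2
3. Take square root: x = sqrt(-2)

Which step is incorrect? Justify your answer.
Step 3: Take square root: x = sqrt(-2)

Step 3 takes the square root of -2, which is negative. In the real number system, the square root of a negative number is undefined. The equation x^2 + 2 = 0 has no real solutions. Square roots of negative numbers only exist in the complex numbers.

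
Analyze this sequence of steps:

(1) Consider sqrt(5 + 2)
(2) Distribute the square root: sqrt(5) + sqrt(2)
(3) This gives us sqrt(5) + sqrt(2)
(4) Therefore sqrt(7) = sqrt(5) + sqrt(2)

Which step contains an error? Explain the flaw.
Step 2: Distribute the square root: sqrt(5) + sqrt(2)

Step 2 incorrectly 'distributes' the square root over addition. The square root function does not distribute: sqrt(a + b) ≠ sqrt(a) + sqrt(b). In fact, sqrt(5 + 2) = sqrt(7) ≈ 2.6458, while sqrt(5) + sqrt(2) ≈ 3.6503.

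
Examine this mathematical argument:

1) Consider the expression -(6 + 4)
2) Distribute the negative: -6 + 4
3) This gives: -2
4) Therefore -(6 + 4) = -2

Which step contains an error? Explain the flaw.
Step 2: Distribute the negative: -6 + 4

Step 2 incorrectly distributes the negative sign. The correct distribution is -(6 + 4) = -6 - 4 = -10. The negative must be applied to both terms, not just the first. The error treats -(6 + 4) as -6 + 4, which equals -2 instead of -10.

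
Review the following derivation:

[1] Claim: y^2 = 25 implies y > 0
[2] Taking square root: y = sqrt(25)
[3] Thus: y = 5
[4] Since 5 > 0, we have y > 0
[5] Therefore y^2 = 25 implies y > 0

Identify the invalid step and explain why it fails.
Step 2: Taking square root: y = sqrt(25)

Step 2 takes the square root and assumes the positive root only. The equation y^2 = 25 actually has two solutions: y = 5 and y = -5. The proof silently assumes y > 0 without justification, then uses this assumption to conclude y > 0, which is circular. The counterexample y = -5 shows the claim is false.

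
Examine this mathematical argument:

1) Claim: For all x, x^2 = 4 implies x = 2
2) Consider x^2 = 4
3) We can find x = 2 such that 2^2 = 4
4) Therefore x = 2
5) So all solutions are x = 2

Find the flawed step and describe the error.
Step 4: Therefore x = 2

Step 4 incorrectly concludes that x = 2 is the only solution. The proof shows that x = 2 is A solution (existence), but does not show it is the ONLY solution (uniqueness). In fact, x = -2 is also a solution since (-2)^2 = 4. Finding one solution doesn't prove there are no others.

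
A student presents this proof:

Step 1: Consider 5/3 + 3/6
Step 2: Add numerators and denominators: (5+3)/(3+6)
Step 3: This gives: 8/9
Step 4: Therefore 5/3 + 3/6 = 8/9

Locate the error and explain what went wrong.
Step 2: Add numerators and denominators: (5+3)/(3+6)

Step 2 incorrectly adds fractions by separately adding numerators and denominators. This is wrong. The correct method requires a common denominator: 5/3 + 3/6 = (5×6 + 3×3)/(3×6) = 39/18 = 13/6. The method used gives 8/9, which is different.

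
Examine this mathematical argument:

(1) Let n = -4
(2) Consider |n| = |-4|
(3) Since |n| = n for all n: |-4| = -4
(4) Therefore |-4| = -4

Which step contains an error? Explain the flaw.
Step 3: Since |n| = n for all n: |-4| = -4

Step 3 incorrectly states that |n| = n for all n. The correct definition is |n| = n when n >= 0, and |n| = -n when n < 0. Since -4 < 0, we have |-4| = -(-4) = 4, not -4.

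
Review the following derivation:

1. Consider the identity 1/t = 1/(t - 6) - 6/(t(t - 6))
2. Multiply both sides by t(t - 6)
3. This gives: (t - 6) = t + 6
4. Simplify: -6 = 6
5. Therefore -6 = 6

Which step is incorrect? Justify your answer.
Step 3: This gives: (t - 6) = t + 6

Step 3 makes a sign error when clearing denominators. Multiplying -6/(t(t - 6)) by t(t - 6) gives -6, not +6. The correct result is (t - 6) = t - 6, which is trivially true, not (t - 6) = t + 6. (Step 1 is a valid identity: 1/(t - 6) - 6/(t(t - 6)) = (t - 6)/(t(t - 6)) = 1/t.)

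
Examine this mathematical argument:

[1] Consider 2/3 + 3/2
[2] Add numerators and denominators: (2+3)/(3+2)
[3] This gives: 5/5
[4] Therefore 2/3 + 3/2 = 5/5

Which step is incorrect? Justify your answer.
Step 2: Add numerators and denominators: (2+3)/(3+2)

Step 2 incorrectly adds fractions by separately adding numerators and denominators. This is wrong. The correct method requires a common denominator: 2/3 + 3/2 = (2×2 + 3×3)/(3×2) = 13/6 = 13/6. The method used gives 5/5, which is different.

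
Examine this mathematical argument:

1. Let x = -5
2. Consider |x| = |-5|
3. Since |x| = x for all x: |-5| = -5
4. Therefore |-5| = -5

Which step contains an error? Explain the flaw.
Step 3: Since |x| = x for all x: |-5| = -5

Step 3 incorrectly states that |x| = x for all x. The correct definition is |x| = x when x >= 0, and |x| = -x when x < 0. Since -5 < 0, we have |-5| = -(-5) = 5, not -5.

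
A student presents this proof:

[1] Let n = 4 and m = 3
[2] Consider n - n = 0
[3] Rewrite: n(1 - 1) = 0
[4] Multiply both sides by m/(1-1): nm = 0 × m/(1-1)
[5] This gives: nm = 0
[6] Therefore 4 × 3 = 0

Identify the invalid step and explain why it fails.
Step 4: Multiply both sides by m/(1-1): nm = 0 × m/(1-1)

Step 4 multiplies both sides by m/(1-1). However, 1-1 = 0, so this is multiplication by m/0, which is undefined. We cannot multiply by an undefined expression.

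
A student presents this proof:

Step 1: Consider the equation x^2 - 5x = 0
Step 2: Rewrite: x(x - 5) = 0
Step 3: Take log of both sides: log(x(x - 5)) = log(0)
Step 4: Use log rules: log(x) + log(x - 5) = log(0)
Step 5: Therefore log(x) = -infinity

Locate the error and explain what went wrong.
Step 3: Take log of both sides: log(x(x - 5)) = log(0)

Step 3 takes the logarithm of both sides, resulting in log(0) on the right side. The logarithm is only defined for positive numbers; log(0) is undefined (approaches negative infinity). This operation is invalid.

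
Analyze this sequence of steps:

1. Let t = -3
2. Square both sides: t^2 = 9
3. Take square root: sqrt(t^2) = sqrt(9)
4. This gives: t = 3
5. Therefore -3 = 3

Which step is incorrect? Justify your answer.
Step 4: This gives: t = 3

Step 4 incorrectly states that sqrt(t^2) = t. The correct identity is sqrt(t^2) = |t|. Since t = -3 < 0, we have sqrt(t^2) = |-3| = 3, not t = -3.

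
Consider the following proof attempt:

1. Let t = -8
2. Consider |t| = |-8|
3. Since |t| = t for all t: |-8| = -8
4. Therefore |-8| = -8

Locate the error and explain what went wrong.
Step 3: Since |t| = t for all t: |-8| = -8

Step 3 incorrectly states that |t| = t for all t. The correct definition is |t| = t when t >= 0, and |t| = -t when t < 0. Since -8 < 0, we have |-8| = -(-8) = 8, not -8.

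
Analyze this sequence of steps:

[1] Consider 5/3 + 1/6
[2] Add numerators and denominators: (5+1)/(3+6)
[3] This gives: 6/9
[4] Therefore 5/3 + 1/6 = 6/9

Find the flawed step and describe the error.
Step 2: Add numerators and denominators: (5+1)/(3+6)

Step 2 incorrectly adds fractions by separately adding numerators and denominators. This is wrong. The correct method requires a common denominator: 5/3 + 1/6 = (5×6 + 1×3)/(3×6) = 33/18 = 11/6. The method used gives 6/9, which is different.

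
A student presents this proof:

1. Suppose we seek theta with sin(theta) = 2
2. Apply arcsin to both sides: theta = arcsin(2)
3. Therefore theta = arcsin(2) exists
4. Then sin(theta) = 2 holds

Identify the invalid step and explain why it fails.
Step 2: Apply arcsin to both sides: theta = arcsin(2)

Step 2 applies arcsin to 2. However, arcsin(x) is only defined for x in [-1, 1] because sin(theta) can only produce values in that range. Since |2| > 1, arcsin(2) is undefined. There is no angle whose sine equals 2.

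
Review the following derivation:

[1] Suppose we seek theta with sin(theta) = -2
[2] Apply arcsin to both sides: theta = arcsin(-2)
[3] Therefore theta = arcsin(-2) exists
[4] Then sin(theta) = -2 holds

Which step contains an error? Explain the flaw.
Step 2: Apply arcsin to both sides: theta = arcsin(-2)

Step 2 applies arcsin to -2. However, arcsin(x) is only defined for x in [-1, 1] because sin(theta) can only produce values in that range. Since |-2| > 1, arcsin(-2) is undefined. There is no angle whose sine equals -2.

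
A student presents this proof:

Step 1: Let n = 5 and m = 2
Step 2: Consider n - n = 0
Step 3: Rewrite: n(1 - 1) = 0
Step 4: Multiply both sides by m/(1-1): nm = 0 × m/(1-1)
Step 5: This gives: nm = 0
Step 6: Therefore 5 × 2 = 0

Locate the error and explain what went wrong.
Step 4: Multiply both sides by m/(1-1): nm = 0 × m/(1-1)

Step 4 multiplies both sides by m/(1-1). However, 1-1 = 0, so this is multiplication by m/0, which is undefined. We cannot multiply by an undefined expression.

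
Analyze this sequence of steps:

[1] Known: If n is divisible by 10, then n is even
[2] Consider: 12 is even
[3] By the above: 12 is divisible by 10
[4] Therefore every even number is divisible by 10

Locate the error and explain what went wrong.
Step 3: By the above: 12 is divisible by 10

Step 3 commits the fallacy of affirming the consequent. The known fact 'divisible by 10 → even' does NOT imply 'even → divisible by 10'. That would be the converse, which is false. For example, 12 is even but 12 ÷ 10 = 1.20, which is not an integer.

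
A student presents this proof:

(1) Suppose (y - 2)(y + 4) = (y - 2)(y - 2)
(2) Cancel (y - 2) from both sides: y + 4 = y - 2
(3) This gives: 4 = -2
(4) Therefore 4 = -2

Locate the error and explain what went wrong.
Step 2: Cancel (y - 2) from both sides: y + 4 = y - 2

Step 2 cancels (y - 2) from both sides. This is only valid if (y - 2) ≠ 0, i.e., y ≠ 2. When y = 2, both sides equal zero regardless of the other factors. The correct approach requires considering y = 2 as a separate case.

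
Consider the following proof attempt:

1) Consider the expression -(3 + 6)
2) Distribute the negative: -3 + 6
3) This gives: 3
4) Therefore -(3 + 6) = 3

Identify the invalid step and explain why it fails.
Step 2: Distribute the negative: -3 + 6

Step 2 incorrectly distributes the negative sign. The correct distribution is -(3 + 6) = -3 - 6 = -9. The negative must be applied to both terms, not just the first. The error treats -(3 + 6) as -3 + 6, which equals 3 instead of -9.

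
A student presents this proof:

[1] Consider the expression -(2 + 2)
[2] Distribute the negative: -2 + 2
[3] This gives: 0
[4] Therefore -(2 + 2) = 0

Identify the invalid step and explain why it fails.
Step 2: Distribute the negative: -2 + 2

Step 2 incorrectly distributes the negative sign. The correct distribution is -(2 + 2) = -2 - 2 = -4. The negative must be applied to both terms, not just the first. The error treats -(2 + 2) as -2 + 2, which equals 0 instead of -4.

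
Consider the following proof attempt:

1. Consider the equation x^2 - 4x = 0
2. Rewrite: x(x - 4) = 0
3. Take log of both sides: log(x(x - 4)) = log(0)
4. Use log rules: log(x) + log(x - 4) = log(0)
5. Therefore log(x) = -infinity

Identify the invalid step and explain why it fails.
Step 3: Take log of both sides: log(x(x - 4)) = log(0)

Step 3 takes the logarithm of both sides, resulting in log(0) on the right side. The logarithm is only defined for positive numbers; log(0) is undefined (approaches negative infinity). This operation is invalid.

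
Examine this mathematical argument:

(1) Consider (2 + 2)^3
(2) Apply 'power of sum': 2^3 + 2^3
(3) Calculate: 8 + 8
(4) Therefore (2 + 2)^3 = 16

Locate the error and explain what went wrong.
Step 2: Apply 'power of sum': 2^3 + 2^3

Step 2 incorrectly applies a non-existent rule '(a+b)^n = a^n + b^n'. This is false in general. The correct expansion uses the binomial theorem. The actual value is (2 + 2)^3 = 4^3 = 64, not 16.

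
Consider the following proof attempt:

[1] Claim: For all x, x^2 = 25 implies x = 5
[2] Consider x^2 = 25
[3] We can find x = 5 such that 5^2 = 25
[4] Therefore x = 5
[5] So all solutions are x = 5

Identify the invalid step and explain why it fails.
Step 4: Therefore x = 5

Step 4 incorrectly concludes that x = 5 is the only solution. The proof shows that x = 5 is A solution (existence), but does not show it is the ONLY solution (uniqueness). In fact, x = -5 is also a solution since (-5)^2 = 25. Finding one solution doesn't prove there are no others.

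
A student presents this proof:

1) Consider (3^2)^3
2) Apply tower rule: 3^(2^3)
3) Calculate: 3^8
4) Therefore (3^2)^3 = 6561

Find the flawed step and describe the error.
Step 2: Apply tower rule: 3^(2^3)

Step 2 incorrectly states that (a^b)^c = a^(b^c). The correct rule is (a^b)^c = a^(b×c). The actual value is (3^2)^3 = 3^6 = 729, not 3^8 = 6561.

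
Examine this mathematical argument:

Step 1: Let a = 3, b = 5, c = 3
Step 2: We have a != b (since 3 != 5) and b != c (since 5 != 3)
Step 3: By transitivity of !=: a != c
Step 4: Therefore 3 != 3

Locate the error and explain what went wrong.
Step 3: By transitivity of !=: a != c

Step 3 incorrectly applies transitivity to the '!=' relation. Transitivity states: if a R b and b R c, then a R c. However, '!=' is not transitive. Counterexample: 3 != 5 and 5 != 3, but 3 = 3 (both equal 3). Transitivity holds for relations like <, <=, =, but not for !=.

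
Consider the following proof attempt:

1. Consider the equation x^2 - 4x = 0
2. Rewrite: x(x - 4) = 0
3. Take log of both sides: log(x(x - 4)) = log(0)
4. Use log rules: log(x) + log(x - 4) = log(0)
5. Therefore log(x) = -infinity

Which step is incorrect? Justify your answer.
Step 3: Take log of both sides: log(x(x - 4)) = log(0)

Step 3 takes the logarithm of both sides, resulting in log(0) on the right side. The logarithm is only defined for positive numbers; log(0) is undefined (approaches negative infinity). This operation is invalid.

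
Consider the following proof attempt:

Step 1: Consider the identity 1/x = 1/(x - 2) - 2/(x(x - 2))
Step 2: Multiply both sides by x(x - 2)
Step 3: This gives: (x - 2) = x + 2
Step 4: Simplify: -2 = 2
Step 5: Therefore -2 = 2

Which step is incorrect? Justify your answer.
Step 3: This gives: (x - 2) = x + 2

Step 3 makes a sign error when clearing denominators. Multiplying -2/(x(x - 2)) by x(x - 2) gives -2, not +2. The correct result is (x - 2) = x - 2, which is trivially true, not (x - 2) = x + 2. (Step 1 is a valid identity: 1/(x - 2) - 2/(x(x - 2)) = (x - 2)/(x(x - 2)) = 1/x.)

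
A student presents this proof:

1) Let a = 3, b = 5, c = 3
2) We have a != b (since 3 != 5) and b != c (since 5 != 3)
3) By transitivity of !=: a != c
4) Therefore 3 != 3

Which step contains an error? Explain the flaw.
Step 3: By transitivity of !=: a != c

Step 3 incorrectly applies transitivity to the '!=' relation. Transitivity states: if a R b and b R c, then a R c. However, '!=' is not transitive. Counterexample: 3 != 5 and 5 != 3, but 3 = 3 (both equal 3). Transitivity holds for relations like <, <=, =, but not for !=.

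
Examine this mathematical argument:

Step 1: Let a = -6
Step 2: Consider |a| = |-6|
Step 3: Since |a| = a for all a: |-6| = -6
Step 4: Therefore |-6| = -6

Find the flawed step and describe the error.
Step 3: Since |a| = a for all a: |-6| = -6

Step 3 incorrectly states that |a| = a for all a. The correct definition is |a| = a when a >= 0, and |a| = -a when a < 0. Since -6 < 0, we have |-6| = -(-6) = 6, not -6.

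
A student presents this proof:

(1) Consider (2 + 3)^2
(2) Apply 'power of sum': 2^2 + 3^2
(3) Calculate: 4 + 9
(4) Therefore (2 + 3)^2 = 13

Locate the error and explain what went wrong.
Step 2: Apply 'power of sum': 2^2 + 3^2

Step 2 incorrectly applies a non-existent rule '(a+b)^n = a^n + b^n'. This is false in general. The correct expansion uses the binomial theorem. The actual value is (2 + 3)^2 = 5^2 = 25, not 13.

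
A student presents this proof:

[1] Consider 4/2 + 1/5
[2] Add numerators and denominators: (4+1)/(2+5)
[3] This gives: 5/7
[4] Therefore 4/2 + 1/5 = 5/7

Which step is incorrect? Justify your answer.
Step 2: Add numerators and denominators: (4+1)/(2+5)

Step 2 incorrectly adds fractions by separately adding numerators and denominators. This is wrong. The correct method requires a common denominator: 4/2 + 1/5 = (4×5 + 1×2)/(2×5) = 22/10 = 11/5. The method used gives 5/7, which is different.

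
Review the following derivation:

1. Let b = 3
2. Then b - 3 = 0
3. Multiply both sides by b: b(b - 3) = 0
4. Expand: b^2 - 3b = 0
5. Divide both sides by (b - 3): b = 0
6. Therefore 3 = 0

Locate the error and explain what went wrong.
Step 5: Divide both sides by (b - 3): b = 0

Step 5 divides both sides by (b - 3). However, since b = 3, we have (b - 3) = 0. Division by zero is undefined, making this step invalid.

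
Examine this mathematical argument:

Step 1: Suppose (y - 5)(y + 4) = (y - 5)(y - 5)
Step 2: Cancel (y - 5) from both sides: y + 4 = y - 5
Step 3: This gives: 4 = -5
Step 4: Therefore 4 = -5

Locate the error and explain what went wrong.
Step 2: Cancel (y - 5) from both sides: y + 4 = y - 5

Step 2 cancels (y - 5) from both sides. This is only valid if (y - 5) ≠ 0, i.e., y ≠ 5. When y = 5, both sides equal zero regardless of the other factors. The correct approach requires considering y = 5 as a separate case.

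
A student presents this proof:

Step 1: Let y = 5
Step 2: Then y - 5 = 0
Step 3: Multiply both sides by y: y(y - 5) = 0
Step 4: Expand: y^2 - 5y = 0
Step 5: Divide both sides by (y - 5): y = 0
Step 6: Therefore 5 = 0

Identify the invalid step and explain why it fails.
Step 5: Divide both sides by (y - 5): y = 0

Step 5 divides both sides by (y - 5). However, since y = 5, we have (y - 5) = 0. Division by zero is undefined, making this step invalid.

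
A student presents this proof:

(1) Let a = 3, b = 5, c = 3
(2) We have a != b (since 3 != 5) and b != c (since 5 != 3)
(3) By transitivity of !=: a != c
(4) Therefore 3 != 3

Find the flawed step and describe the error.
Step 3: By transitivity of !=: a != c

Step 3 incorrectly applies transitivity to the '!=' relation. Transitivity states: if a R b and b R c, then a R c. However, '!=' is not transitive. Counterexample: 3 != 5 and 5 != 3, but 3 = 3 (both equal 3). Transitivity holds for relations like <, <=, =, but not for !=.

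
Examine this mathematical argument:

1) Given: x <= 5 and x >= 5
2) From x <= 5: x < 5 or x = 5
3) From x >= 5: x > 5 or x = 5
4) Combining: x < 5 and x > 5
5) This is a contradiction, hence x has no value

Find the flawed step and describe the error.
Step 4: Combining: x < 5 and x > 5

Step 4 incorrectly combines the conditions. From x <= 5 and x >= 5, the intersection is x = 5. The error treats the 'or' cases as 'and' requirements. The correct conclusion is that x = 5 is the unique solution, not that no solution exists.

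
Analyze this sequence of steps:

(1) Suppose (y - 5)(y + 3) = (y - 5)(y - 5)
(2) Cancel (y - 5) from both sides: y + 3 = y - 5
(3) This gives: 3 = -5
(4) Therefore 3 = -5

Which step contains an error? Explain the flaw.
Step 2: Cancel (y - 5) from both sides: y + 3 = y - 5

Step 2 cancels (y - 5) from both sides. This is only valid if (y - 5) ≠ 0, i.e., y ≠ 5. When y = 5, both sides equal zero regardless of the other factors. The correct approach requires considering y = 5 as a separate case.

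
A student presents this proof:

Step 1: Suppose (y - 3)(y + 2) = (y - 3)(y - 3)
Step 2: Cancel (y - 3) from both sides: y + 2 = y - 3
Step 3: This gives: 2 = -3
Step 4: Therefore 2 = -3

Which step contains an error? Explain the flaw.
Step 2: Cancel (y - 3) from both sides: y + 2 = y - 3

Step 2 cancels (y - 3) from both sides. This is only valid if (y - 3) ≠ 0, i.e., y ≠ 3. When y = 3, both sides equal zero regardless of the other factors. The correct approach requires considering y = 3 as a separate case.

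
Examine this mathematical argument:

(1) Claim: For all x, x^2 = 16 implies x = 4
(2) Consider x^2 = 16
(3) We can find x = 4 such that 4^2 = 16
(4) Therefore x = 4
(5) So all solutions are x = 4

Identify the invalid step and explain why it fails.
Step 4: Therefore x = 4

Step 4 incorrectly concludes that x = 4 is the only solution. The proof shows that x = 4 is A solution (existence), but does not show it is the ONLY solution (uniqueness). In fact, x = -4 is also a solution since (-4)^2 = 16. Finding one solution doesn't prove there are no others.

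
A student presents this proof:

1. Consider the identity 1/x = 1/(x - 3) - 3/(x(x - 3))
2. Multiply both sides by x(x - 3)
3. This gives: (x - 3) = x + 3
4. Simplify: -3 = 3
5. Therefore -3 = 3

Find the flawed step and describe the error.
Step 3: This gives: (x - 3) = x + 3

Step 3 makes a sign error when clearing denominators. Multiplying -3/(x(x - 3)) by x(x - 3) gives -3, not +3. The correct result is (x - 3) = x - 3, which is trivially true, not (x - 3) = x + 3. (Step 1 is a valid identity: 1/(x - 3) - 3/(x(x - 3)) = (x - 3)/(x(x - 3)) = 1/x.)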